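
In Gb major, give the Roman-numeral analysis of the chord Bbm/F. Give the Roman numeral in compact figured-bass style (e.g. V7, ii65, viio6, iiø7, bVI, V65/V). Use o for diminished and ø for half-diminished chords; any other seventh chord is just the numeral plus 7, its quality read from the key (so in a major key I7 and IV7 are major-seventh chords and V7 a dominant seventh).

iii64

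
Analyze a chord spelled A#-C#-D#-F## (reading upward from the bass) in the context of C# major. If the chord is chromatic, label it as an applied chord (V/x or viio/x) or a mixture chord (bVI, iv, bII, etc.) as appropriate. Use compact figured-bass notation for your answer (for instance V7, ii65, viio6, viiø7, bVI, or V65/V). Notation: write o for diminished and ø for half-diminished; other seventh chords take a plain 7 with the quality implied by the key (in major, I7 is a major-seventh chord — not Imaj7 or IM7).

V43/V

The pitches D#-F##-A#-C# form a dominant seventh chord rooted on D#.
D# is not a diatonic chord root with this quality in C# major, but it lies a perfect fifth above G# (V), so the chord functions as an applied dominant of V.
With A# in the bass the chord is in second inversion, so the figured bass is 43.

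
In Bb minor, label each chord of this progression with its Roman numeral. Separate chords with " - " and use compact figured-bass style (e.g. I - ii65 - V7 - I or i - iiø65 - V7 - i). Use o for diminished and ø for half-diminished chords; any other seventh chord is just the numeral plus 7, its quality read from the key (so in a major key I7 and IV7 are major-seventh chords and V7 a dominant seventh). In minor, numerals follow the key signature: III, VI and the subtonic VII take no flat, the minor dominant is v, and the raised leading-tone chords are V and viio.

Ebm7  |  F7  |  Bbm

iv7 - V7 - i

Ebm7: minor seventh chord on Eb = scale degree 4 → iv7.
F7 has root F, degree 5 in Bb minor, so V7.
Bbm: minor triad on Bb = scale degree 1 → i.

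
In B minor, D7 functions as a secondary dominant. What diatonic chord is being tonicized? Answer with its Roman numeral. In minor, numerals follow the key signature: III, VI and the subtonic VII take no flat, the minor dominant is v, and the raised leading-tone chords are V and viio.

VI

The chord is a dominant seventh chord on D.
A dominant resolves down a perfect fifth: D → G. In B minor, G is scale degree 6, i.e. VI.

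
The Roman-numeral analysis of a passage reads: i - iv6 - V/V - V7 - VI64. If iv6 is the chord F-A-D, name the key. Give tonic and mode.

The chord Dm/F is a minor triad rooted on D; its label is iv6.
iv6 on D implies D is the subdominant; that puts the tonic at A, and the lowercase numeral fits minor mode.

A minor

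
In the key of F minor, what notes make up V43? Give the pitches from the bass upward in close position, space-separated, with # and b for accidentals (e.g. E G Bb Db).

G Bb C E

In F minor, the fifth degree is C. The dominant is major (leading tone raised), so V is a dominant seventh chord.
That chord is spelled C-E-G-Bb.
With the 43 figure the chord is in second inversion; from the bass G upward in close position it reads G-Bb-C-E.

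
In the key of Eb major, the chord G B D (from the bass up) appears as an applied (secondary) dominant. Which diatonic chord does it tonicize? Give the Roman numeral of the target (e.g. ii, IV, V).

The chord is a major triad on G.
A dominant resolves down a perfect fifth: G → C. In Eb major, C is scale degree 6, i.e. vi.

vi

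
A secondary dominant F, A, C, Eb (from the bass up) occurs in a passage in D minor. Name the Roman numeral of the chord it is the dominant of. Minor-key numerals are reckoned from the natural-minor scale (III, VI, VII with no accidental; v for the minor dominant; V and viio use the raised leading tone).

The chord is a dominant seventh chord on F.
A dominant resolves down a perfect fifth: F → Bb. In D minor, Bb is scale degree 6, i.e. VI.

VI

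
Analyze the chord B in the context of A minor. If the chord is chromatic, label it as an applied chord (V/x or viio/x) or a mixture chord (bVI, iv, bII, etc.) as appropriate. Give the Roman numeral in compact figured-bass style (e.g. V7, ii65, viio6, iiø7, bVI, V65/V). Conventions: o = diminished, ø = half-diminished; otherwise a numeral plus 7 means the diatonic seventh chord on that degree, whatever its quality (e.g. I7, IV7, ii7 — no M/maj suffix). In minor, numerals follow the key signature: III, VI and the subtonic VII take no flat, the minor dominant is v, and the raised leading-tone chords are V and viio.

Stacked in thirds the chord is B-D#-F#: a major triad on B.
B is not a diatonic chord root with this quality in A minor, but it lies a perfect fifth above E (V), so the chord functions as an applied dominant of V.

V/V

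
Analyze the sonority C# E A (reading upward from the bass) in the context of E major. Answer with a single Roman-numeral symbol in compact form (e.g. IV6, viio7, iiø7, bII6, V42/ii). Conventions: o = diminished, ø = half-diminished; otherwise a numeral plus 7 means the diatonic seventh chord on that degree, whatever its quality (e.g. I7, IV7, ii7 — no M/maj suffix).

Stacked in thirds the chord is A-C#-E: a major triad on A.
A is scale degree 4 in E major, and a major triad on that degree is written IV.
With C# in the bass the chord is in first inversion, so the figured bass is 6.

IV6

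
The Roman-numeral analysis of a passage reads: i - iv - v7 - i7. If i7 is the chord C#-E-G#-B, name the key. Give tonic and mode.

C# minor

The chord C#m7 is a minor seventh chord rooted on C#; its label is i7.
If C# is scale degree 1 and the mode makes that degree carry a minor seventh chord, the tonic is C# and the mode is minor.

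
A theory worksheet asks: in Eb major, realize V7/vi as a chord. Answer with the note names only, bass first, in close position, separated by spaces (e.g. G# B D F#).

G B D F

The slash means an applied dominant: we want the dominant of vi. In Eb major, vi is C minor, and its dominant is built on G.
Building a dominant seventh chord on G gives G-B-D-F.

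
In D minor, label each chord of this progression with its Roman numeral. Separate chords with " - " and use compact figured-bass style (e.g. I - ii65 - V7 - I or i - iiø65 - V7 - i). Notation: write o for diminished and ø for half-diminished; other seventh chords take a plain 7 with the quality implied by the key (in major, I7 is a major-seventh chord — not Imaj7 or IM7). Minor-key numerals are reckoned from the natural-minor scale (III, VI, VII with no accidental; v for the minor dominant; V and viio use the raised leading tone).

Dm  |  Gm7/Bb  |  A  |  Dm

Dm: minor triad on D = scale degree 1 → i.
Gm7/Bb: minor seventh chord on G = scale degree 4 → iv65.
A has root A, degree 5 in D minor, so V.
Dm: minor triad on D = scale degree 1 → i.

i - iv65 - V - i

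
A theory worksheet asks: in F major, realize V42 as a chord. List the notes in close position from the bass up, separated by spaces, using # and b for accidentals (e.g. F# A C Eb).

The numeral's case and figure indicate a dominant seventh chord. In F major its root, the dominant, is C.
Stacking thirds from C gives C-E-G-Bb.
The figured bass 42 indicates third inversion, placing the seventh (Bb) in the bass: Bb-C-E-G.

Bb C E G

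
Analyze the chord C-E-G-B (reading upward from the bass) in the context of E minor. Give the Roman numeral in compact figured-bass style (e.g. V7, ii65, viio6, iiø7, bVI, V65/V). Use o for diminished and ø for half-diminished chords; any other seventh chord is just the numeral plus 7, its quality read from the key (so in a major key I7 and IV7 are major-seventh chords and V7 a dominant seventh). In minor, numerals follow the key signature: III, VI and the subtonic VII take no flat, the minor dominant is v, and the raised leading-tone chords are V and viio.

Stacked in thirds the chord is C-E-G-B: a major seventh chord on C.
In E minor, C is the submediant; the diatonic major seventh chord there is VI7.

VI7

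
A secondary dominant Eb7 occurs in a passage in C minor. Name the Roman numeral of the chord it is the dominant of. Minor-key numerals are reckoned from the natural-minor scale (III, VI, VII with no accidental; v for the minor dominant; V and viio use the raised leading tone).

The chord is a dominant seventh chord on Eb.
A dominant resolves down a perfect fifth: Eb → Ab. In C minor, Ab is scale degree 6, i.e. VI.

VI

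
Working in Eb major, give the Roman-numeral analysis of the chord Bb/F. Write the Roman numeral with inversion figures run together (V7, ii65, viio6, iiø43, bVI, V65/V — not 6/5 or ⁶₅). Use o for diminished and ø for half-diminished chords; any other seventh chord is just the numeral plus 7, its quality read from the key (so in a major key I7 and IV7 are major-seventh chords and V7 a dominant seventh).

V64

Stacked in thirds the chord is Bb-D-F: a major triad on Bb.
In Eb major, Bb is the dominant; the diatonic major triad there is V.
With F in the bass the chord is in second inversion, so the figured bass is 64.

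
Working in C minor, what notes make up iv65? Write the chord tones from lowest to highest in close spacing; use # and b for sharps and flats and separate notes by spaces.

The numeral's case and figure indicate a minor seventh chord. In C minor its root, the fourth degree, is F.
That chord is spelled F-Ab-C-Eb.
With the 65 figure the chord is in first inversion; from the bass Ab upward in close position it reads Ab-C-Eb-F.

Ab C Eb F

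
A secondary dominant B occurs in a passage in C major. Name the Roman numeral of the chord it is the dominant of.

The chord is a major triad on B.
A dominant resolves down a perfect fifth: B → E. In C major, E is scale degree 3, i.e. iii.

iii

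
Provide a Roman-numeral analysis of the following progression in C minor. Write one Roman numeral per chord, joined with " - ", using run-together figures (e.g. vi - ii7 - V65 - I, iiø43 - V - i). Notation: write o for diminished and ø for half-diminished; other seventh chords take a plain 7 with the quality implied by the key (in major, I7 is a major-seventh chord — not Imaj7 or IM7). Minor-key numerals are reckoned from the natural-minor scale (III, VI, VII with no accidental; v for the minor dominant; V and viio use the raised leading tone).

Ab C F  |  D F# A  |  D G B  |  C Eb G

iv6 - V/V - V64 - i

Ab-C-F: root F is the subdominant; minor triad there is iv6.
D-F#-A is the secondary dominant of V (major triad on D): V/V.
D-G-B: root G is the dominant; major triad there is V64.
C-Eb-G: minor triad on C = scale degree 1 → i.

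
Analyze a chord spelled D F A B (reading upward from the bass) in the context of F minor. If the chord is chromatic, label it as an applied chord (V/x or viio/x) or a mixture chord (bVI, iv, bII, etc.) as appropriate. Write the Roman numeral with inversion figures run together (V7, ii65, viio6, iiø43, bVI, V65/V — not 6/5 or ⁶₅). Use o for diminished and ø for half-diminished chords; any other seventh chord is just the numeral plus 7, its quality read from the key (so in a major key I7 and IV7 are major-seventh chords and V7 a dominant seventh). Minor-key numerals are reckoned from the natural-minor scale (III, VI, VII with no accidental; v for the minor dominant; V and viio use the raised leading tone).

Stacked in thirds the chord is B-D-F-A: a half-diminished seventh chord on B.
B sits a half step below C (V in F minor); a diminished chord there is the applied leading-tone chord of V.
With D in the bass the chord is in first inversion, so the figured bass is 65.

viiø65/V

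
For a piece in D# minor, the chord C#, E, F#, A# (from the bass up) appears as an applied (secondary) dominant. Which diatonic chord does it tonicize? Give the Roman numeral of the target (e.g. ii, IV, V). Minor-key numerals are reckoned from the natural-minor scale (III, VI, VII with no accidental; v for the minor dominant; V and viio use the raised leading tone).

VI

The chord is a dominant seventh chord on F#.
A dominant resolves down a perfect fifth: F# → B. In D# minor, B is scale degree 6, i.e. VI.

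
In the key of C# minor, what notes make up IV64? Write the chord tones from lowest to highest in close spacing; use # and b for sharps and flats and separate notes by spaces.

C# F# A#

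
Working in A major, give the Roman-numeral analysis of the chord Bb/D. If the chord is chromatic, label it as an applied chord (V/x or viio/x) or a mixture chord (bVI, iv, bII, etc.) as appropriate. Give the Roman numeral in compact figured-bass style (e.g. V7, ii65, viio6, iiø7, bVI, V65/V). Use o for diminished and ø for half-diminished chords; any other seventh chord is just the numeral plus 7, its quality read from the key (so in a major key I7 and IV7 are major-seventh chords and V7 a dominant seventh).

The pitches Bb-D-F form a major triad rooted on Bb.
Bb is the lowered second degree of A major (diatonic 2 would be B). This is the Neapolitan sixth — a major triad on the lowered second degree, here in its customary first inversion.
With D in the bass the chord is in first inversion, so the figured bass is 6.

bII6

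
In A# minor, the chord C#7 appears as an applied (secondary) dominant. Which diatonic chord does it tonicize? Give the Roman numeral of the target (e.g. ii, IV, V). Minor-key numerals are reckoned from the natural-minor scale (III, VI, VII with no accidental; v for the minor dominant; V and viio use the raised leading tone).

VI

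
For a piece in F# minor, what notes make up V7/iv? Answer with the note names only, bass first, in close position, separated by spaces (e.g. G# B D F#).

V7/iv is a secondary dominant — the dominant seventh of iv. iv in F# minor is B, so the applied chord's root is F#, a perfect fifth above.
Building a dominant seventh chord on F# gives F#-A#-C#-E.

F# A# C# E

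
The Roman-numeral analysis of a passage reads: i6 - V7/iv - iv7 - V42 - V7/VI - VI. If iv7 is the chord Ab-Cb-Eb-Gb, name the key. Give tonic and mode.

iv7 is given as Ab-Cb-Eb-Gb — a minor seventh chord with root Ab.
iv7 on Ab implies Ab is the subdominant; that puts the tonic at Eb, and the lowercase numeral fits minor mode.

Eb minor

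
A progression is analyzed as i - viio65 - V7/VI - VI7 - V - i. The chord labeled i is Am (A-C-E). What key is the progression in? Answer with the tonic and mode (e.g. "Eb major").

The anchor chord is a minor triad on A, labeled i.
If A is scale degree 1 and the mode makes that degree carry a minor triad, the tonic is A and the mode is minor.

A minor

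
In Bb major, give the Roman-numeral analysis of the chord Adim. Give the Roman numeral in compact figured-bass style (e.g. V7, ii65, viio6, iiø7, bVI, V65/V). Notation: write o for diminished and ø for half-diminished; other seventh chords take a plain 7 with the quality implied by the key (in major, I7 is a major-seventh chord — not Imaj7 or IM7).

The pitches A-C-Eb form a diminished triad rooted on A.
In Bb major, A is the leading tone; the diatonic diminished triad there is viio.

viio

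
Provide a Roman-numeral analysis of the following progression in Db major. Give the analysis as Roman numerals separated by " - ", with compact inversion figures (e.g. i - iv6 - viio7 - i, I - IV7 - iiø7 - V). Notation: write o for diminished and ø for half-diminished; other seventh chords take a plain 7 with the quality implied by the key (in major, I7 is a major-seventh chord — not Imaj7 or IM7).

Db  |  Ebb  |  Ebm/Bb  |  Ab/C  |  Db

I - bII - ii64 - V6 - I

Db: root Db is the tonic; major triad there is I.
Ebb is non-diatonic — a major triad on the lowered supertonic (Ebb): the Neapolitan chord, bII.
Ebm/Bb: minor triad on Eb = scale degree 2 → ii64.
Ab/C has root Ab, degree 5 in Db major, so V6.
Db: major triad on Db = scale degree 1 → I.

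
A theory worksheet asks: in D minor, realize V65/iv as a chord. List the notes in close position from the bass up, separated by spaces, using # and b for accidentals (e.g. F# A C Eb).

F# A C D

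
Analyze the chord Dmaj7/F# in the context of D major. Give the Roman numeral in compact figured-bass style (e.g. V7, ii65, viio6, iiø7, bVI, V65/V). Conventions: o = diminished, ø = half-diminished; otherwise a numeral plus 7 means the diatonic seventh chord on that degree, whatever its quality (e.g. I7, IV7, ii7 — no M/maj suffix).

I65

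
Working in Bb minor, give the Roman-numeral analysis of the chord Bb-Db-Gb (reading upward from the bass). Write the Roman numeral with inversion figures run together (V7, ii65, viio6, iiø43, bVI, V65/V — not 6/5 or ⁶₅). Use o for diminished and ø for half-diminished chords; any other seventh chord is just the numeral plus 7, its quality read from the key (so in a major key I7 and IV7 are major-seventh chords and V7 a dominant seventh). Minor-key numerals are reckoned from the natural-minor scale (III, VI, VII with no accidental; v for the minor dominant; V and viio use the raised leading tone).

Stacked in thirds the chord is Gb-Bb-Db: a major triad on Gb.
Gb is scale degree 6 in Bb minor, and a major triad on that degree is written VI.
With Bb in the bass the chord is in first inversion, so the figured bass is 6.

VI6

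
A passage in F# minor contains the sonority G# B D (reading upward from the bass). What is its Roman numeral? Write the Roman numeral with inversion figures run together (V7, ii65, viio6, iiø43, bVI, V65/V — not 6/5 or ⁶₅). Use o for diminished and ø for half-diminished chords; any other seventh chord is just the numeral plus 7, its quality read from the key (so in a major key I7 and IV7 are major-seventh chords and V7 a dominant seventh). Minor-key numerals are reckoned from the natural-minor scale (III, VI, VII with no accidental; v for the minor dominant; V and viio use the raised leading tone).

iio

The pitches G#-B-D form a diminished triad rooted on G#.
In F# minor, G# is the supertonic; the diatonic diminished triad there is iio.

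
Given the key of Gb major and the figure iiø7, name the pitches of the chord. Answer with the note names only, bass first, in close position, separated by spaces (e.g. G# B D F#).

iiø7 is the half-diminished supertonic seventh, borrowed from the parallel minor. In Gb major that root is Ab.
So the chord is Ab-Cb-Ebb-Gb, a half-diminished seventh chord.

Ab Cb Ebb Gb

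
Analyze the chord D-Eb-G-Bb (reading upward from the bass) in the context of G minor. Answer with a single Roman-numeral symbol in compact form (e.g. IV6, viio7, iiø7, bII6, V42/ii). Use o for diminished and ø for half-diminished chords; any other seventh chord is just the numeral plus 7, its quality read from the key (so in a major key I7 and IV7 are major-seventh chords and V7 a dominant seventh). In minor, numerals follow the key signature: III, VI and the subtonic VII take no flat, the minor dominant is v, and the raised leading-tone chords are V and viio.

VI42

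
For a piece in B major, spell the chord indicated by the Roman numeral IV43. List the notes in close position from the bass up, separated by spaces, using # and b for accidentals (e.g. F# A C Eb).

B D# E G#

The numeral's case and figure indicate a major seventh chord. In B major its root, scale degree 4, is E.
That chord is spelled E-G#-B-D#.
The figured bass 43 indicates second inversion, placing the fifth (B) in the bass: B-D#-E-G#.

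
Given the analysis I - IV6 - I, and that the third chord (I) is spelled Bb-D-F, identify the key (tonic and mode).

Bb major

I is given as Bb-D-F — a major triad with root Bb.
If Bb is scale degree 1 and the mode makes that degree carry a major triad, the tonic is Bb and the mode is major.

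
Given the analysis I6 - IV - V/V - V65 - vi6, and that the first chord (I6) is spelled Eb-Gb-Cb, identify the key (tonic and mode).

Cb major

I6 is given as Eb-Gb-Cb — a major triad with root Cb.
If Cb is scale degree 1 and the mode makes that degree carry a major triad, the tonic is Cb and the mode is major.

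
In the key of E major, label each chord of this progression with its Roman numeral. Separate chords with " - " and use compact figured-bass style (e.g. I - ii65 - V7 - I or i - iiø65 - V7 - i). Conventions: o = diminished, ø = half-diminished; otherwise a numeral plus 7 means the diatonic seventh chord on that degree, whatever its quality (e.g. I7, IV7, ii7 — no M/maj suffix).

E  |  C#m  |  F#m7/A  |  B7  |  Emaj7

E has root E, degree 1 in E major, so I.
C#m: minor triad on C# = scale degree 6 → vi.
F#m7/A has root F#, degree 2 in E major, so ii65.
B7: dominant seventh chord on B = scale degree 5 → V7.
Emaj7: major seventh chord on E = scale degree 1 → I7.

I - vi - ii65 - V7 - I7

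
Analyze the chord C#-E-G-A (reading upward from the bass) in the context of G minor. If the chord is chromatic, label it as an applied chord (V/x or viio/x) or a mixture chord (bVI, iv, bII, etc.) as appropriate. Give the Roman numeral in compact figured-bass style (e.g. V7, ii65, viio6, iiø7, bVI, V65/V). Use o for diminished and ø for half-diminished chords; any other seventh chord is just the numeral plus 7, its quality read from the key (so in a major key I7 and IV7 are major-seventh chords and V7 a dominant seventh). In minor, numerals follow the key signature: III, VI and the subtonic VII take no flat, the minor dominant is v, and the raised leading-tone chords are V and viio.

The pitches A-C#-E-G form a dominant seventh chord rooted on A.
A is not a diatonic chord root with this quality in G minor, but it lies a perfect fifth above D (V), so the chord functions as an applied dominant of V.
With C# in the bass the chord is in first inversion, so the figured bass is 65.

V65/V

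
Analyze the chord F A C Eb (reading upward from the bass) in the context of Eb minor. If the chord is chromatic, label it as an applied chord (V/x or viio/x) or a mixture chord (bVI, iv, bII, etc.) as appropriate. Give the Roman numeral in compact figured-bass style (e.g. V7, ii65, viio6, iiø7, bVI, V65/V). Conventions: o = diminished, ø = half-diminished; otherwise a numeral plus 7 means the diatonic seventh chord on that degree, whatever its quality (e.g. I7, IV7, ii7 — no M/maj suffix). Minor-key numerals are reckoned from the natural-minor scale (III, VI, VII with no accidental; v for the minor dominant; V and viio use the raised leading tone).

V7/V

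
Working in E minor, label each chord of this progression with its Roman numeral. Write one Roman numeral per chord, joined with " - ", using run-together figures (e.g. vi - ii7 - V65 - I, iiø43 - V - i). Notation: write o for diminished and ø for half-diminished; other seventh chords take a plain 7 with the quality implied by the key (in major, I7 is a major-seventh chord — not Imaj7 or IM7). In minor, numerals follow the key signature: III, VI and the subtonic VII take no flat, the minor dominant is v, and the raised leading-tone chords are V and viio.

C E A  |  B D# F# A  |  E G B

iv6 - V7 - i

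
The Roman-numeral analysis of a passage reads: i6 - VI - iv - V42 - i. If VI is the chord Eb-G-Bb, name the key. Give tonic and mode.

The chord Eb is a major triad rooted on Eb; its label is VI.
If Eb is scale degree 6 and the mode makes that degree carry a major triad, the tonic is G and the mode is minor.

G minor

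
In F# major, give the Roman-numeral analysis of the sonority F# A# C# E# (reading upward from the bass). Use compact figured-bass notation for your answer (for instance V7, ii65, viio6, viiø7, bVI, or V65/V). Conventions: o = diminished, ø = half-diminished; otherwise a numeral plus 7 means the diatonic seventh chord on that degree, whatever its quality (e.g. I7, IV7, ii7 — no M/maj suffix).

The pitches F#-A#-C#-E# form a major seventh chord rooted on F#.
F# is scale degree 1 in F# major, and a major seventh chord on that degree is written I7.

I7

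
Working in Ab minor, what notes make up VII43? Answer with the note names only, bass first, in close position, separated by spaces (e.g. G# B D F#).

Db Fb Gb Bb

In Ab minor, the subtonic is Gb, and the diatonic chord built there is a dominant seventh chord.
That chord is spelled Gb-Bb-Db-Fb.
With the 43 figure the chord is in second inversion; from the bass Db upward in close position it reads Db-Fb-Gb-Bb.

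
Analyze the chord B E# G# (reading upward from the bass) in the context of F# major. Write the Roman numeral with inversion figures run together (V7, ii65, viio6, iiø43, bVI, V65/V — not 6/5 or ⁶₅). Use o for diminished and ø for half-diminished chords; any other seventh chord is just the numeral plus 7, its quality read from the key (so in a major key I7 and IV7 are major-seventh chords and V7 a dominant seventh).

The pitches E#-G#-B form a diminished triad rooted on E#.
In F# major, E# is the leading tone; the diatonic diminished triad there is viio.
With B in the bass the chord is in second inversion, so the figured bass is 64.

viio64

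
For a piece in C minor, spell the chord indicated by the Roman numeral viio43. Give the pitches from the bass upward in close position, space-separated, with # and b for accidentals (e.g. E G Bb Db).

F Ab B D

In C minor, the leading-tone chord is built on the raised seventh degree, B.
That chord is spelled B-D-F-Ab.
With the 43 figure the chord is in second inversion; from the bass F upward in close position it reads F-Ab-B-D.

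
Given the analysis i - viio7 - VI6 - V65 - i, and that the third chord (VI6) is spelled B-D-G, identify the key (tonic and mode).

B minor

VI6 is given as B-D-G — a major triad with root G.
Counting down 5 scale steps from G places the tonic on B; a major triad on degree 6 is diatonic only in minor.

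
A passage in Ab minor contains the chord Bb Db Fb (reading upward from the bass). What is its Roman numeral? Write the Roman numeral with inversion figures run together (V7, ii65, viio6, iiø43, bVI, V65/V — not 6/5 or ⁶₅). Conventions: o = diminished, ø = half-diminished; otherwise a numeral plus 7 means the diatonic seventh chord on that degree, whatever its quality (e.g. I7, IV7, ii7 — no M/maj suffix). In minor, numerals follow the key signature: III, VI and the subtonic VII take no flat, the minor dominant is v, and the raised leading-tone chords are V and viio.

iio

The pitches Bb-Db-Fb form a diminished triad rooted on Bb.
In Ab minor, Bb is the supertonic; the diatonic diminished triad there is iio.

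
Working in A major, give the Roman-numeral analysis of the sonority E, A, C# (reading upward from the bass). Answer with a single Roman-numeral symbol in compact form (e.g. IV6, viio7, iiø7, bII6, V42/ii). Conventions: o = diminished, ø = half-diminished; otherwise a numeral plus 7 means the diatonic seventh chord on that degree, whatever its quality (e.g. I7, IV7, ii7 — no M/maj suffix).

Stacked in thirds the chord is A-C#-E: a major triad on A.
In A major, A is the tonic; the diatonic major triad there is I.
With E in the bass the chord is in second inversion, so the figured bass is 64.

I64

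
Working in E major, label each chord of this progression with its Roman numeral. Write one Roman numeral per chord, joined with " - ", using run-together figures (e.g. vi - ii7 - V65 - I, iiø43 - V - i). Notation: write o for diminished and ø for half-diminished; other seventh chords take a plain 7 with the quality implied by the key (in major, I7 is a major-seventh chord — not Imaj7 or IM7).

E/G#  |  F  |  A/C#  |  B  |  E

E/G#: root E is the tonic; major triad there is I6.
F: major triad on F — chromatic; F is the lowered second degree, so this is the Neapolitan chord, bII.
A/C#: root A is the subdominant; major triad there is IV6.
B has root B, degree 5 in E major, so V.
E: major triad on E = scale degree 1 → I.

I6 - bII - IV6 - V - I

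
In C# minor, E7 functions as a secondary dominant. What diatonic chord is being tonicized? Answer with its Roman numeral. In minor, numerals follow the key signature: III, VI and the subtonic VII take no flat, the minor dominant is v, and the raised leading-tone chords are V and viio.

VI

The chord is a dominant seventh chord on E.
A dominant resolves down a perfect fifth: E → A. In C# minor, A is scale degree 6, i.e. VI.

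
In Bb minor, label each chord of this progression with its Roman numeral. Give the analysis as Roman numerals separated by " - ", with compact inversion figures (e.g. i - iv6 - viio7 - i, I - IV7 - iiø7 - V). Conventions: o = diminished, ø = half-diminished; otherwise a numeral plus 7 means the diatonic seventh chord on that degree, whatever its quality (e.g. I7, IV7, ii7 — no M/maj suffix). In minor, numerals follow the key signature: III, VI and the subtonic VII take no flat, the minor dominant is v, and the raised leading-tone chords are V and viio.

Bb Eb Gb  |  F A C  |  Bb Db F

Bb-Eb-Gb has root Eb, degree 4 in Bb minor, so iv64.
F-A-C: major triad on F = scale degree 5 → V.
Bb-Db-F has root Bb, degree 1 in Bb minor, so i.

iv64 - V - i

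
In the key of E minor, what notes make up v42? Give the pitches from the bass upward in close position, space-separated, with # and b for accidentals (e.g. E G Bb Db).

The numeral's case and figure indicate a minor seventh chord. In E minor its root, scale degree 5, is B.
Stacking thirds from B gives B-D-F#-A.
With the 42 figure the chord is in third inversion; from the bass A upward in close position it reads A-B-D-F#.

A B D F#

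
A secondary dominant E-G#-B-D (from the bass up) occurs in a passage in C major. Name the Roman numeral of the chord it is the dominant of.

The chord is a dominant seventh chord on E.
A dominant resolves down a perfect fifth: E → A. In C major, A is scale degree 6, i.e. vi.

vi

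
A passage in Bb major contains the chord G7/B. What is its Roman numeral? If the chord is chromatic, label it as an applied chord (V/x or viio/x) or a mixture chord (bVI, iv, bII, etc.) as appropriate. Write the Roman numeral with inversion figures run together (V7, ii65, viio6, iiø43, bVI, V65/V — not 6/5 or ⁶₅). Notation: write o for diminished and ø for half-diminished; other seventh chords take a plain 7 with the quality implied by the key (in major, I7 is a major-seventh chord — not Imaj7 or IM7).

The pitches G-B-D-F form a dominant seventh chord rooted on G.
G is not a diatonic chord root with this quality in Bb major, but it lies a perfect fifth above C (ii), so the chord functions as an applied dominant of ii.
With B in the bass the chord is in first inversion, so the figured bass is 65.

V65/ii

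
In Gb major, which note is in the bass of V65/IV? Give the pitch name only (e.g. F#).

The applied chord V65/IV is rooted on Gb: Gb-Bb-Db-Fb.
The figure 65 means first inversion — the third is in the bass.

Bb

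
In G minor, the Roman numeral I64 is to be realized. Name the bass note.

I in G minor has root G; the chord is G-B-D.
The figure 64 means second inversion — the fifth is in the bass.

D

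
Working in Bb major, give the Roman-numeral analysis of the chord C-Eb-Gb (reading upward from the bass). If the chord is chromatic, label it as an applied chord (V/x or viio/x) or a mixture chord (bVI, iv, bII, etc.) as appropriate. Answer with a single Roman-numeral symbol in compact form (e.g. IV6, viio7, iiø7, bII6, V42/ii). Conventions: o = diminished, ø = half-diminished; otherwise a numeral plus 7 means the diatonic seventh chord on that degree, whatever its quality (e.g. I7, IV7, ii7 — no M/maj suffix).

iio

Stacked in thirds the chord is C-Eb-Gb: a diminished triad on C.
C is the second degree of Bb major. This is the diminished supertonic triad, borrowed from the parallel minor.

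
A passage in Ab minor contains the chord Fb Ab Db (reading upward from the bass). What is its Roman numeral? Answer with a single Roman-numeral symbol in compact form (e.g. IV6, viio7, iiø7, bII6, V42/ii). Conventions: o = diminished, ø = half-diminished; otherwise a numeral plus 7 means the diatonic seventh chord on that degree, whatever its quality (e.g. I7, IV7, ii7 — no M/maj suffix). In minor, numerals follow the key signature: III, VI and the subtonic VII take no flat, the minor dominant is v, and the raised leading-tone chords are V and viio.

Stacked in thirds the chord is Db-Fb-Ab: a minor triad on Db.
In Ab minor, Db is the subdominant; the diatonic minor triad there is iv.
With Fb in the bass the chord is in first inversion, so the figured bass is 6.

iv6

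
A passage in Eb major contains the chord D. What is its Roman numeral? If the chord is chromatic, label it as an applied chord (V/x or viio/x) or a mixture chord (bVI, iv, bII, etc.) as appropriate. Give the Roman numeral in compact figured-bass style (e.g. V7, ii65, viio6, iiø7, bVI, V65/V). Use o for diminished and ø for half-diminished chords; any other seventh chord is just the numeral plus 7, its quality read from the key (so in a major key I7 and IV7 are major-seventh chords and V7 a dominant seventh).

V/iii

Stacked in thirds the chord is D-F#-A: a major triad on D.
D is not a diatonic chord root with this quality in Eb major, but it lies a perfect fifth above G (iii), so the chord functions as an applied dominant of iii.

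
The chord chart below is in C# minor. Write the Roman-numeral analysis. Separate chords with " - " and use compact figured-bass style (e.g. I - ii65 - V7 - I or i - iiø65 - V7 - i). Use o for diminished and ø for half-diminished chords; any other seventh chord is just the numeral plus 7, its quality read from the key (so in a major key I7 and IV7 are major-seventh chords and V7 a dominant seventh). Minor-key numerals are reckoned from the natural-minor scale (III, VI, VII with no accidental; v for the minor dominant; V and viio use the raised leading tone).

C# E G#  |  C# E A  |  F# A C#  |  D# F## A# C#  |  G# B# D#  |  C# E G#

i - VI6 - iv - V7/V - V - i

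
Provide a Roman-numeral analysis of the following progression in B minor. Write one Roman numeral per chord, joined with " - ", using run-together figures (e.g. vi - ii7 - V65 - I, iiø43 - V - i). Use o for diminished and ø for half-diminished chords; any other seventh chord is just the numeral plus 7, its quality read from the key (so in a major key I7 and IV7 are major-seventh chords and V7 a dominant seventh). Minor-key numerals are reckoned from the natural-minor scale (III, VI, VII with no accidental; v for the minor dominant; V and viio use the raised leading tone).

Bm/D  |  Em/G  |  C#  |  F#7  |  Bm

i6 - iv6 - V/V - V7 - i

Bm/D: root B is the tonic; minor triad there is i6.
Em/G: root E is the subdominant; minor triad there is iv6.
C# is the secondary dominant of V (major triad on C#): V/V.
F#7 has root F#, degree 5 in B minor, so V7.
Bm: minor triad on B = scale degree 1 → i.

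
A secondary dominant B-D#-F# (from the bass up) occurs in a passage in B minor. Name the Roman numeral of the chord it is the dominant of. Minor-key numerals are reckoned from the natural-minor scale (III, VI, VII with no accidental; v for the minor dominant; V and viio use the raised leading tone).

iv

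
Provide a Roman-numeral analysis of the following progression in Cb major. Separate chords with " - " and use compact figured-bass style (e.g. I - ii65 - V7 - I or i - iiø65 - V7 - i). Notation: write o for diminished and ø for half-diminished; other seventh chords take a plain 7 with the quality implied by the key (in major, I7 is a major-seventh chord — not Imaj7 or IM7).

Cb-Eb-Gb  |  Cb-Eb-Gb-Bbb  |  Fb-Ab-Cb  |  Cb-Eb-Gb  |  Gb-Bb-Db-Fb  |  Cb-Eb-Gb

I - V7/IV - IV - I - V7 - I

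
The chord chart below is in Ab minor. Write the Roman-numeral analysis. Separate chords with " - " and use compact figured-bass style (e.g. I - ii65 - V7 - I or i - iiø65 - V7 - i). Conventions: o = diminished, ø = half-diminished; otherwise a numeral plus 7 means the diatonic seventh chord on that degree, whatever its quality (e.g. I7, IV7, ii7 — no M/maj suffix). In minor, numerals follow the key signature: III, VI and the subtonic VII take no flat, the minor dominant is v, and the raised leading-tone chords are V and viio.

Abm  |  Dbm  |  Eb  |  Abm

Abm has root Ab, degree 1 in Ab minor, so i.
Dbm: root Db is the subdominant; minor triad there is iv.
Eb: major triad on Eb = scale degree 5 → V.
Abm: root Ab is the tonic; minor triad there is i.

i - iv - V - i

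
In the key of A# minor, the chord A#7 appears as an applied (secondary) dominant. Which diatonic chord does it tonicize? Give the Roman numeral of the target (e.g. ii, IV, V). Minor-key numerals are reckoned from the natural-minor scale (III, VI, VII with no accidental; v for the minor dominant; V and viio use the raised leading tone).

iv

The chord is a dominant seventh chord on A#.
A dominant resolves down a perfect fifth: A# → D#. In A# minor, D# is scale degree 4, i.e. iv.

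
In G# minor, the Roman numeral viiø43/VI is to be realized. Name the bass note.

A

The applied chord viiø43/VI is rooted on D#: D#-F#-A-C#.
The figure 43 means second inversion — the fifth is in the bass.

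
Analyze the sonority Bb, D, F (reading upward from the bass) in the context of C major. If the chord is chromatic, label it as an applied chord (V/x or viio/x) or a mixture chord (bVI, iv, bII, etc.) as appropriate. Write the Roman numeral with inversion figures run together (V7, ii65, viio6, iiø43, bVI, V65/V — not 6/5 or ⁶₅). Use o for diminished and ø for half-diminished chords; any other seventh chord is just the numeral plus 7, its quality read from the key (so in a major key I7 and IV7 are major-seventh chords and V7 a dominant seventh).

bVII

Stacked in thirds the chord is Bb-D-F: a major triad on Bb.
Bb is the lowered seventh degree of C major (diatonic 7 would be B). This is a major triad on the lowered seventh degree (the subtonic), borrowed from the parallel minor.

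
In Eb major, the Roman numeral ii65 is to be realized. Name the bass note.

Ab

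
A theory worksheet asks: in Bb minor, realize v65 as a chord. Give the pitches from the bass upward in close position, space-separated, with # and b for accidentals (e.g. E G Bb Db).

The numeral's case and figure indicate a minor seventh chord. In Bb minor its root, the dominant, is F.
Stacking thirds from F gives F-Ab-C-Eb.
With the 65 figure the chord is in first inversion; from the bass Ab upward in close position it reads Ab-C-Eb-F.

Ab C Eb F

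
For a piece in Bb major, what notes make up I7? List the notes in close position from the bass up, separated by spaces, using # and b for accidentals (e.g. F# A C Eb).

Bb D F A

In Bb major, the first degree is Bb, and the diatonic chord built there is a major seventh chord.
Stacking thirds from Bb gives Bb-D-F-A.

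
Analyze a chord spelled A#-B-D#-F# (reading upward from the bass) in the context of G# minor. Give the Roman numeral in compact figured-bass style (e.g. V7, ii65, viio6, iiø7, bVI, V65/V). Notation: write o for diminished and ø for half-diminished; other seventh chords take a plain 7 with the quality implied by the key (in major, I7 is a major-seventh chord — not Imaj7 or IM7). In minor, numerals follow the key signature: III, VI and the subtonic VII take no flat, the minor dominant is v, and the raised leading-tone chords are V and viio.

The pitches B-D#-F#-A# form a major seventh chord rooted on B.
B is scale degree 3 in G# minor, and a major seventh chord on that degree is written III7.
With A# in the bass the chord is in third inversion, so the figured bass is 42.

III42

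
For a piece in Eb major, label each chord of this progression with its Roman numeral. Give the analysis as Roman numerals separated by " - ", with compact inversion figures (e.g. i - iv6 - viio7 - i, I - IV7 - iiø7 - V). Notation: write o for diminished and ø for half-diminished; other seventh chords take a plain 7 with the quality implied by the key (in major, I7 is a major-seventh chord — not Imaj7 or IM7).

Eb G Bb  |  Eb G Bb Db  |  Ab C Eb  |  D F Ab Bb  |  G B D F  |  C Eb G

Eb-G-Bb has root Eb, degree 1 in Eb major, so I.
Eb-G-Bb-Db is the secondary dominant of IV (dominant seventh chord on Eb): V7/IV.
Ab-C-Eb: root Ab is the subdominant; major triad there is IV.
D-F-Ab-Bb: root Bb is the dominant; dominant seventh chord there is V65.
G-B-D-F: a dominant seventh chord on G, the applied dominant of vi → V7/vi.
C-Eb-G has root C, degree 6 in Eb major, so vi.

I - V7/IV - IV - V65 - V7/vi - vi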